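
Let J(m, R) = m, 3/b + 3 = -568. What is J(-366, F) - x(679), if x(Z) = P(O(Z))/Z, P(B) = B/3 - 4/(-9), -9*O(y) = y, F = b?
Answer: -6709211/18333 ≈ -365.96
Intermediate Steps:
b = -3/571 (b = 3/(-3 - 568) = 3/(-571) = 3*(-1/571) = -3/571 ≈ -0.0052539)
F = -3/571 ≈ -0.0052539
O(y) = -y/9
P(B) = 4/9 + B/3 (P(B) = B*(⅓) - 4*(-⅑) = B/3 + 4/9 = 4/9 + B/3)
x(Z) = (4/9 - Z/27)/Z (x(Z) = (4/9 + (-Z/9)/3)/Z = (4/9 - Z/27)/Z)
J(-366, F) - x(679) = -366 - (12 - 1*679)/(27*679) = -366 - (12 - 679)/(27*679) = -366 - (-667)/(27*679) = -366 - 1*(-667/18333) = -366 + 667/18333 = -6709211/18333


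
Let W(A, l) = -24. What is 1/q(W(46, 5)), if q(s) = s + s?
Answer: -1/48 ≈ -0.020833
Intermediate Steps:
q(s) = 2*s
1/q(W(46, 5)) = 1/(2*(-24)) = 1/(-48) = -1/48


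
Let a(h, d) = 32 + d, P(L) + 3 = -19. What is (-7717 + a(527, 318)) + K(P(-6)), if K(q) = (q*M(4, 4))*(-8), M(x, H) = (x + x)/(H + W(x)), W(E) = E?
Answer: -7191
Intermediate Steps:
P(L) = -22 (P(L) = -3 - 19 = -22)
M(x, H) = 2*x/(H + x) (M(x, H) = (x + x)/(H + x) = (2*x)/(H + x) = 2*x/(H + x))
K(q) = -8*q (K(q) = (q*(2*4/(4 + 4)))*(-8) = (q*(2*4/8))*(-8) = (q*(2*4*(⅛)))*(-8) = (q*1)*(-8) = q*(-8) = -8*q)
(-7717 + a(527, 318)) + K(P(-6)) = (-7717 + (32 + 318)) - 8*(-22) = (-7717 + 350) + 176 = -7367 + 176 = -7191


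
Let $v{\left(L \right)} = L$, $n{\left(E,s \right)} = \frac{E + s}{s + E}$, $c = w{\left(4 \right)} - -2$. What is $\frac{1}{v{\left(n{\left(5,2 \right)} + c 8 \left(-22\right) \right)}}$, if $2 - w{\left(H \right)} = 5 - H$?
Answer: $- \frac{1}{527} \approx -0.0018975$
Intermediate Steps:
$w{\left(H \right)} = -3 + H$ ($w{\left(H \right)} = 2 - \left(5 - H\right) = 2 + \left(-5 + H\right) = -3 + H$)
$c = 3$ ($c = \left(-3 + 4\right) - -2 = 1 + 2 = 3$)
$n{\left(E,s \right)} = 1$ ($n{\left(E,s \right)} = \frac{E + s}{E + s} = 1$)
$\frac{1}{v{\left(n{\left(5,2 \right)} + c 8 \left(-22\right) \right)}} = \frac{1}{1 + 3 \cdot 8 \left(-22\right)} = \frac{1}{1 + 24 \left(-22\right)} = \frac{1}{1 - 528} = \frac{1}{-527} = - \frac{1}{527}$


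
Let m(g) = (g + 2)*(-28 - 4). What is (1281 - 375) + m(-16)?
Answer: 1354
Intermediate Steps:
m(g) = -64 - 32*g (m(g) = (2 + g)*(-32) = -64 - 32*g)
(1281 - 375) + m(-16) = (1281 - 375) + (-64 - 32*(-16)) = 906 + (-64 + 512) = 906 + 448 = 1354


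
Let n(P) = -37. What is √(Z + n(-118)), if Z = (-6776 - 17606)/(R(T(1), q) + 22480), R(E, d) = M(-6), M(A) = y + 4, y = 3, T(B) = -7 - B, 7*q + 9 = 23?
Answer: I*√19257889287/22487 ≈ 6.1712*I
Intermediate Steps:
q = 2 (q = -9/7 + (⅐)*23 = -9/7 + 23/7 = 2)
M(A) = 7 (M(A) = 3 + 4 = 7)
R(E, d) = 7
Z = -24382/22487 (Z = (-6776 - 17606)/(7 + 22480) = -24382/22487 ≈ -1.0843)
√(Z + n(-118)) = √(-24382/22487 - 37) = √(-856401/22487) = I*√19257889287/22487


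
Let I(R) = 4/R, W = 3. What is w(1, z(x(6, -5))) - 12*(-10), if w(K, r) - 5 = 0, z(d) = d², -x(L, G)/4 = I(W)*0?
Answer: 125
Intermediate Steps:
x(L, G) = 0 (x(L, G) = -4*4/3*0 = -4*4*(⅓)*0 = -16*0/3 = -4*0 = 0)
w(K, r) = 5 (w(K, r) = 5 + 0 = 5)
w(1, z(x(6, -5))) - 12*(-10) = 5 - 12*(-10) = 5 + 120 = 125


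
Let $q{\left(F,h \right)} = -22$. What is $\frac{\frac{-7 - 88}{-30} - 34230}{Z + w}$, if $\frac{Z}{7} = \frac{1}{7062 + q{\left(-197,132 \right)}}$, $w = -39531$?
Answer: $\frac{722870720}{834894699} \approx 0.86582$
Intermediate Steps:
$Z = \frac{7}{7040}$ ($Z = \frac{7}{7062 - 22} = \frac{7}{7040} \approx 0.00099432$)
$\frac{\frac{-7 - 88}{-30} - 34230}{Z + w} = \frac{\frac{-7 - 88}{-30} - 34230}{\frac{7}{7040} - 39531} = \frac{\left(- \frac{1}{30}\right) \left(-95\right) - 34230}{- \frac{278298233}{7040}} = \left(\frac{19}{6} - 34230\right) \left(- \frac{7040}{278298233}\right) = \left(- \frac{205361}{6}\right) \left(- \frac{7040}{278298233}\right) = \frac{722870720}{834894699}$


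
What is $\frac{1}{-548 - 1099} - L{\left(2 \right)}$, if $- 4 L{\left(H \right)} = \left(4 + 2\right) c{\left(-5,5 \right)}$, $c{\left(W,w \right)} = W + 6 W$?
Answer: $- \frac{172937}{3294} \approx -52.501$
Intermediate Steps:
$c{\left(W,w \right)} = 7 W$
$L{\left(H \right)} = \frac{105}{2}$ ($L{\left(H \right)} = - \frac{\left(4 + 2\right) 7 \left(-5\right)}{4} = - \frac{6 \left(-35\right)}{4} = \left(- \frac{1}{4}\right) \left(-210\right) = \frac{105}{2}$)
$\frac{1}{-548 - 1099} - L{\left(2 \right)} = \frac{1}{-548 - 1099} - \frac{105}{2} = \frac{1}{-1647} - \frac{105}{2} = - \frac{1}{1647} - \frac{105}{2} = - \frac{172937}{3294}$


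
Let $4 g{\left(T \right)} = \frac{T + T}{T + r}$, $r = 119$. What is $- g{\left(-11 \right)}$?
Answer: $\frac{11}{216} \approx 0.050926$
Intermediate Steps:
$g{\left(T \right)} = \frac{T}{2 \left(119 + T\right)}$ ($g{\left(T \right)} = \frac{\left(T + T\right) \frac{1}{T + 119}}{4} = \frac{2 T \frac{1}{119 + T}}{4} = \frac{T}{2 \left(119 + T\right)}$)
$- g{\left(-11 \right)} = - \frac{-11}{2 \left(119 - 11\right)} = - \frac{-11}{2 \cdot 108} = \left(-1\right) \left(- \frac{11}{216}\right) = \frac{11}{216}$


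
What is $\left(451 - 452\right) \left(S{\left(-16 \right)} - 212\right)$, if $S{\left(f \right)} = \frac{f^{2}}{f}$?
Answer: $228$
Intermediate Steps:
$S{\left(f \right)} = f$
$\left(451 - 452\right) \left(S{\left(-16 \right)} - 212\right) = \left(451 - 452\right) \left(-16 - 212\right) = \left(-1\right) \left(-228\right) = 228$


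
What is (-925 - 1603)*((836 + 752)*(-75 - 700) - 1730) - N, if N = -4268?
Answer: 3115587308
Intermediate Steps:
(-925 - 1603)*((836 + 752)*(-75 - 700) - 1730) - N = (-925 - 1603)*((836 + 752)*(-75 - 700) - 1730) - 1*(-4268) = -2528*(1588*(-775) - 1730) + 4268 = -2528*(-1230700 - 1730) + 4268 = -2528*(-1232430) + 4268 = 3115583040 + 4268 = 3115587308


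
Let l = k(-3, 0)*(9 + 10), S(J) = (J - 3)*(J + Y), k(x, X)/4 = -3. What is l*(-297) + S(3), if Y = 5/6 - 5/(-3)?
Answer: 67716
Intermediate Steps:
k(x, X) = -12 (k(x, X) = 4*(-3) = -12)
Y = 5/2 (Y = 5*(⅙) - 5*(-⅓) = ⅚ + 5/3 = 5/2 ≈ 2.5000)
S(J) = (-3 + J)*(5/2 + J) (S(J) = (J - 3)*(J + 5/2) = (-3 + J)*(5/2 + J))
l = -228 (l = -12*(9 + 10) = -12*19 = -228)
l*(-297) + S(3) = -228*(-297) + (-15/2 + 3² - ½*3) = 67716 + (-15/2 + 9 - 3/2) = 67716 + 0 = 67716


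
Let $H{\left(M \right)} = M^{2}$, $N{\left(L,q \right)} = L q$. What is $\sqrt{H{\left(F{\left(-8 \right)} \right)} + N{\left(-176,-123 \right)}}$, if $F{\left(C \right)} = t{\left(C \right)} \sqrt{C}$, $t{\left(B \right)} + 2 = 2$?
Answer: $4 \sqrt{1353} \approx 147.13$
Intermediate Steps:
$t{\left(B \right)} = 0$ ($t{\left(B \right)} = -2 + 2 = 0$)
$F{\left(C \right)} = 0$ ($F{\left(C \right)} = 0 \sqrt{C} = 0$)
$\sqrt{H{\left(F{\left(-8 \right)} \right)} + N{\left(-176,-123 \right)}} = \sqrt{0^{2} - -21648} = \sqrt{0 + 21648} = \sqrt{21648} = 4 \sqrt{1353}$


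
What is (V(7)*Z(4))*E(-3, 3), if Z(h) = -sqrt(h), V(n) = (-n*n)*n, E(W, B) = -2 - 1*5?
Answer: -4802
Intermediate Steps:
E(W, B) = -7 (E(W, B) = -2 - 5 = -7)
V(n) = -n**3 (V(n) = (-n**2)*n = -n**3)
(V(7)*Z(4))*E(-3, 3) = ((-1*7**3)*(-sqrt(4)))*(-7) = ((-1*343)*(-1*2))*(-7) = -343*(-2)*(-7) = 686*(-7) = -4802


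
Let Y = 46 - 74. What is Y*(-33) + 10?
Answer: 934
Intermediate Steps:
Y = -28
Y*(-33) + 10 = -28*(-33) + 10 = 924 + 10 = 934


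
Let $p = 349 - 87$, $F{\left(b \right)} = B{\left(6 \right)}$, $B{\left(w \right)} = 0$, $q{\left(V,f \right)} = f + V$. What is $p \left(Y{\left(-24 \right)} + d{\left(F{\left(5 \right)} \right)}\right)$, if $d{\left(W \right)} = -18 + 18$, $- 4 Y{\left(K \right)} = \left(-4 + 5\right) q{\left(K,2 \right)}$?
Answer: $1441$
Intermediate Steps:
$q{\left(V,f \right)} = V + f$
$Y{\left(K \right)} = - \frac{1}{2} - \frac{K}{4}$ ($Y{\left(K \right)} = - \frac{\left(-4 + 5\right) \left(K + 2\right)}{4} = - \frac{1 \left(2 + K\right)}{4} = - \frac{2 + K}{4} = - \frac{1}{2} - \frac{K}{4}$)
$F{\left(b \right)} = 0$
$d{\left(W \right)} = 0$
$p = 262$
$p \left(Y{\left(-24 \right)} + d{\left(F{\left(5 \right)} \right)}\right) = 262 \left(\left(- \frac{1}{2} - -6\right) + 0\right) = 262 \left(\left(- \frac{1}{2} + 6\right) + 0\right) = 262 \left(\frac{11}{2} + 0\right) = 262 \cdot \frac{11}{2} = 1441$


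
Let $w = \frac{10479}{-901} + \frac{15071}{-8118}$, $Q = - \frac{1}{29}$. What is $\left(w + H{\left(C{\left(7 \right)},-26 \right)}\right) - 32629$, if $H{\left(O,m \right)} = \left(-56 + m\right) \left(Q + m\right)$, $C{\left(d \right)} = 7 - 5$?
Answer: $- \frac{6471138928555}{212115222} \approx -30508.0$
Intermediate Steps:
$C{\left(d \right)} = 2$ ($C{\left(d \right)} = 7 - 5 = 2$)
$Q = - \frac{1}{29}$ ($Q = \left(-1\right) \frac{1}{29} = - \frac{1}{29} \approx -0.034483$)
$H{\left(O,m \right)} = \left(-56 + m\right) \left(- \frac{1}{29} + m\right)$
$w = - \frac{98647493}{7314318}$ ($w = 10479 \left(- \frac{1}{901}\right) + 15071 \left(- \frac{1}{8118}\right) = - \frac{10479}{901} - \frac{15071}{8118} = - \frac{98647493}{7314318} \approx -13.487$)
$\left(w + H{\left(C{\left(7 \right)},-26 \right)}\right) - 32629 = \left(- \frac{98647493}{7314318} + \left(\frac{56}{29} + \left(-26\right)^{2} - - \frac{42250}{29}\right)\right) - 32629 = \left(- \frac{98647493}{7314318} + \left(\frac{56}{29} + 676 + \frac{42250}{29}\right)\right) - 32629 = \left(- \frac{98647493}{7314318} + \frac{61910}{29}\right) - 32629 = \frac{449968650083}{212115222} - 32629 = - \frac{6471138928555}{212115222}$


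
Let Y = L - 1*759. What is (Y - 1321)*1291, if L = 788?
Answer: -1667972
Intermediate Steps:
Y = 29 (Y = 788 - 1*759 = 788 - 759 = 29)
(Y - 1321)*1291 = (29 - 1321)*1291 = -1292*1291 = -1667972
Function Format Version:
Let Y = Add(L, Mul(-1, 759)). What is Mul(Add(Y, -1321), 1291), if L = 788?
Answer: -1667972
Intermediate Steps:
Y = 29 (Y = Add(788, Mul(-1, 759)) = Add(788, -759) = 29)
Mul(Add(Y, -1321), 1291) = Mul(Add(29, -1321), 1291) = Mul(-1292, 1291) = -1667972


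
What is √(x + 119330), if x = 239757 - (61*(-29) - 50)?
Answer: √360906 ≈ 600.75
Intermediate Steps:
x = 241576 (x = 239757 - (-1769 - 50) = 239757 - 1*(-1819) = 239757 + 1819 = 241576)
√(x + 119330) = √(241576 + 119330) = √360906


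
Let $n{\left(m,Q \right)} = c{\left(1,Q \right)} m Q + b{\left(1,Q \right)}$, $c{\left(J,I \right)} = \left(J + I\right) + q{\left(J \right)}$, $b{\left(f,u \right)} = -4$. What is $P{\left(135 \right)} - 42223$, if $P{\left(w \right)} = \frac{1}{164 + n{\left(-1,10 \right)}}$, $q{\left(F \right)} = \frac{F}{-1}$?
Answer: $- \frac{2533379}{60} \approx -42223.0$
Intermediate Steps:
$q{\left(F \right)} = - F$ ($q{\left(F \right)} = F \left(-1\right) = - F$)
$c{\left(J,I \right)} = I$ ($c{\left(J,I \right)} = \left(J + I\right) - J = \left(I + J\right) - J = I$)
$n{\left(m,Q \right)} = -4 + m Q^{2}$ ($n{\left(m,Q \right)} = Q m Q - 4 = m Q^{2} - 4 = -4 + m Q^{2}$)
$P{\left(w \right)} = \frac{1}{60}$ ($P{\left(w \right)} = \frac{1}{164 - 104} = \frac{1}{60}$)
$P{\left(135 \right)} - 42223 = \frac{1}{60} - 42223 = - \frac{2533379}{60}$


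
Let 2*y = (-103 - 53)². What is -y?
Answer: -12168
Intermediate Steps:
y = 12168 (y = (-103 - 53)²/2 = (½)*(-156)² = (½)*24336 = 12168)
-y = -1*12168 = -12168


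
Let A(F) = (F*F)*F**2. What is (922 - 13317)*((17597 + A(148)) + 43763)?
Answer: -5947698309520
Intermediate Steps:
A(F) = F**4 (A(F) = F**2*F**2 = F**4)
(922 - 13317)*((17597 + A(148)) + 43763) = (922 - 13317)*((17597 + 148**4) + 43763) = -12395*((17597 + 479785216) + 43763) = -12395*(479802813 + 43763) = -12395*479846576 = -5947698309520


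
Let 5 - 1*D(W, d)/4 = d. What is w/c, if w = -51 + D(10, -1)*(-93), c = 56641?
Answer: -2283/56641 ≈ -0.040307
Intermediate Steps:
D(W, d) = 20 - 4*d
w = -2283 (w = -51 + (20 - 4*(-1))*(-93) = -51 + (20 + 4)*(-93) = -51 + 24*(-93) = -51 - 2232 = -2283)
w/c = -2283/56641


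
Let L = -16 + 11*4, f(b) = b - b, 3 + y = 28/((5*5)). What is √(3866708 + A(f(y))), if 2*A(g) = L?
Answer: √3866722 ≈ 1966.4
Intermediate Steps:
y = -47/25 (y = -3 + 28/((5*5)) = -3 + 28/25 = -47/25 ≈ -1.8800)
f(b) = 0
L = 28 (L = -16 + 44 = 28)
A(g) = 14 (A(g) = (½)*28 = 14)
√(3866708 + A(f(y))) = √(3866708 + 14) = √3866722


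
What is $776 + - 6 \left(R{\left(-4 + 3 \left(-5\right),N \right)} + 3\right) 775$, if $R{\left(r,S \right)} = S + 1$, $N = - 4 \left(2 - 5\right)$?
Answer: $-73624$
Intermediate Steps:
$N = 12$ ($N = \left(-4\right) \left(-3\right) = 12$)
$R{\left(r,S \right)} = 1 + S$
$776 + - 6 \left(R{\left(-4 + 3 \left(-5\right),N \right)} + 3\right) 775 = 776 + - 6 \left(\left(1 + 12\right) + 3\right) 775 = 776 + - 6 \left(13 + 3\right) 775 = 776 + \left(-6\right) 16 \cdot 775 = 776 - 74400 = -73624$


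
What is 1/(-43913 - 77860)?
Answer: -1/121773 ≈ -8.2120e-6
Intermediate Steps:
1/(-43913 - 77860) = 1/(-121773) = -1/121773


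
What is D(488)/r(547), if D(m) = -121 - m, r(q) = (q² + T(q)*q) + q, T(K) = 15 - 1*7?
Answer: -609/304132 ≈ -0.0020024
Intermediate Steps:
T(K) = 8 (T(K) = 15 - 7 = 8)
r(q) = q² + 9*q (r(q) = (q² + 8*q) + q = q² + 9*q)
D(488)/r(547) = (-121 - 1*488)/((547*(9 + 547))) = (-121 - 488)/((547*556)) = -609/304132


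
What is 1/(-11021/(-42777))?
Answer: 42777/11021 ≈ 3.8814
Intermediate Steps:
1/(-11021/(-42777)) = 1/(-11021*(-1/42777)) = 1/(11021/42777) = 42777/11021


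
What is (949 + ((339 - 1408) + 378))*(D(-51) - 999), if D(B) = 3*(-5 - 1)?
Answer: -262386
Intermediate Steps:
D(B) = -18 (D(B) = 3*(-6) = -18)
(949 + ((339 - 1408) + 378))*(D(-51) - 999) = (949 + ((339 - 1408) + 378))*(-18 - 999) = (949 + (-1069 + 378))*(-1017) = (949 - 691)*(-1017) = 258*(-1017) = -262386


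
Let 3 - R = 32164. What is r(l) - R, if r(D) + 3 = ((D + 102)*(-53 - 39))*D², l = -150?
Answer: 99392158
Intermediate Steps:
R = -32161 (R = 3 - 1*32164 = 3 - 32164 = -32161)
r(D) = -3 + D²*(-9384 - 92*D) (r(D) = -3 + ((D + 102)*(-53 - 39))*D² = -3 + ((102 + D)*(-92))*D² = -3 + (-9384 - 92*D)*D² = -3 + D²*(-9384 - 92*D))
r(l) - R = (-3 - 9384*(-150)² - 92*(-150)³) - 1*(-32161) = (-3 - 9384*22500 - 92*(-3375000)) + 32161 = (-3 - 211140000 + 310500000) + 32161 = 99359997 + 32161 = 99392158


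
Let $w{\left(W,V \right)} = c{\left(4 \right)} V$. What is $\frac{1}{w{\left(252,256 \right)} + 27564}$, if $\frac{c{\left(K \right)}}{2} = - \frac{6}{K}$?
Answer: $\frac{1}{26796} \approx 3.7319 \cdot 10^{-5}$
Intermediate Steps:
$c{\left(K \right)} = - \frac{12}{K}$ ($c{\left(K \right)} = 2 \left(- \frac{6}{K}\right) = - \frac{12}{K}$)
$w{\left(W,V \right)} = - 3 V$ ($w{\left(W,V \right)} = - \frac{12}{4} V = \left(-12\right) \frac{1}{4} V = - 3 V$)
$\frac{1}{w{\left(252,256 \right)} + 27564} = \frac{1}{\left(-3\right) 256 + 27564} = \frac{1}{-768 + 27564} = \frac{1}{26796}$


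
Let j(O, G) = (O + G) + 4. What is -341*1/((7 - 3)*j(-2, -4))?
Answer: 341/8 ≈ 42.625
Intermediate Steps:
j(O, G) = 4 + G + O (j(O, G) = (G + O) + 4 = 4 + G + O)
-341*1/((7 - 3)*j(-2, -4)) = -341*1/((7 - 3)*(4 - 4 - 2)) = -341/(4*(-2)) = -341/(-8) = -341*(-⅛) = 341/8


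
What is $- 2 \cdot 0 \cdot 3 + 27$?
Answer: $27$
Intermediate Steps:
$- 2 \cdot 0 \cdot 3 + 27 = \left(-2\right) 0 + 27 = 0 + 27 = 27$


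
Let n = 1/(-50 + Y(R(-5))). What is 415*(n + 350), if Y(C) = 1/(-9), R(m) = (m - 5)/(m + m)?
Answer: 65504015/451 ≈ 1.4524e+5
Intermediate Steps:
R(m) = (-5 + m)/(2*m) (R(m) = (-5 + m)/((2*m)) = (-5 + m)*(1/(2*m)) = (-5 + m)/(2*m))
Y(C) = -⅑
n = -9/451 (n = 1/(-50 - ⅑) = 1/(-451/9) = -9/451 ≈ -0.019956)
415*(n + 350) = 415*(-9/451 + 350) = 415*(157841/451) = 65504015/451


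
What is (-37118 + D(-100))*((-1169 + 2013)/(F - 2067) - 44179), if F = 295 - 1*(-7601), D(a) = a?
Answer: 3194775094082/1943 ≈ 1.6442e+9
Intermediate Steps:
F = 7896 (F = 295 + 7601 = 7896)
(-37118 + D(-100))*((-1169 + 2013)/(F - 2067) - 44179) = (-37118 - 100)*((-1169 + 2013)/(7896 - 2067) - 44179) = -37218*(844/5829 - 44179) = -37218*(-257518547/5829) = 3194775094082/1943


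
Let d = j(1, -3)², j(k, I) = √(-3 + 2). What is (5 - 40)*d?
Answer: 35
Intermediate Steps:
j(k, I) = I (j(k, I) = √(-1) = I)
d = -1 (d = I² = -1)
(5 - 40)*d = (5 - 40)*(-1) = -35*(-1) = 35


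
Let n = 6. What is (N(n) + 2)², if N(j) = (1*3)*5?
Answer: 289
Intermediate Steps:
N(j) = 15 (N(j) = 3*5 = 15)
(N(n) + 2)² = (15 + 2)² = 17² = 289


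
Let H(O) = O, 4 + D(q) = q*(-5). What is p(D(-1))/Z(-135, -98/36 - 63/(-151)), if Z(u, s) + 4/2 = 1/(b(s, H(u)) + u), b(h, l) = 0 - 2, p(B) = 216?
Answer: -29592/275 ≈ -107.61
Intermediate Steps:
D(q) = -4 - 5*q (D(q) = -4 + q*(-5) = -4 - 5*q)
b(h, l) = -2
Z(u, s) = -2 + 1/(-2 + u)
p(D(-1))/Z(-135, -98/36 - 63/(-151)) = 216/(((5 - 2*(-135))/(-2 - 135))) = 216/(((5 + 270)/(-137))) = 216/((-1/137*275)) = 216/(-275/137) = 216*(-137/275) = -29592/275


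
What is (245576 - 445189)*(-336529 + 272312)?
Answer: 12818548021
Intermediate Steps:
(245576 - 445189)*(-336529 + 272312) = -199613*(-64217) = 12818548021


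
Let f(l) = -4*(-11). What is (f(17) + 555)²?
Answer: 358801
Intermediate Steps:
f(l) = 44
(f(17) + 555)² = (44 + 555)² = 599² = 358801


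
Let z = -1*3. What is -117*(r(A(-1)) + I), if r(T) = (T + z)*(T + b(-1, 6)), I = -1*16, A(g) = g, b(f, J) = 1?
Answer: 1872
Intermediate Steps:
z = -3
I = -16
r(T) = (1 + T)*(-3 + T) (r(T) = (T - 3)*(T + 1) = (-3 + T)*(1 + T) = (1 + T)*(-3 + T))
-117*(r(A(-1)) + I) = -117*((-3 + (-1)² - 2*(-1)) - 16) = -117*((-3 + 1 + 2) - 16) = -117*(0 - 16) = -117*(-16) = 1872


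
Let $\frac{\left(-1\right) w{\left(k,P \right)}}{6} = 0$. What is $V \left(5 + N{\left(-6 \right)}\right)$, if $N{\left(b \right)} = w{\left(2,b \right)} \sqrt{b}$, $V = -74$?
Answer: $-370$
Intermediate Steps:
$w{\left(k,P \right)} = 0$ ($w{\left(k,P \right)} = \left(-6\right) 0 = 0$)
$N{\left(b \right)} = 0$ ($N{\left(b \right)} = 0 \sqrt{b} = 0$)
$V \left(5 + N{\left(-6 \right)}\right) = - 74 \left(5 + 0\right) = \left(-74\right) 5 = -370$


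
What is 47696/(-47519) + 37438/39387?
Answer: -5241370/98506887 ≈ -0.053208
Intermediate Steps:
47696/(-47519) + 37438/39387 = 47696*(-1/47519) + 37438*(1/39387) = -47696/47519 + 37438/39387 = -5241370/98506887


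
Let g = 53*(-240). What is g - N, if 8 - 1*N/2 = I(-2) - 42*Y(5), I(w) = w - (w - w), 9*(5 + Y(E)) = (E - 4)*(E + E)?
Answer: -37240/3 ≈ -12413.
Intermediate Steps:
Y(E) = -5 + 2*E*(-4 + E)/9 (Y(E) = -5 + ((E - 4)*(E + E))/9 = -5 + ((-4 + E)*(2*E))/9 = -5 + (2*E*(-4 + E))/9 = -5 + 2*E*(-4 + E)/9)
g = -12720
I(w) = w (I(w) = w - 1*0 = w + 0 = w)
N = -920/3 (N = 16 - 2*(-2 - 42*(-5 - 8/9*5 + (2/9)*5²)) = 16 - 2*(-2 - 42*(-5 - 40/9 + (2/9)*25)) = 16 - 2*(-2 - 42*(-5 - 40/9 + 50/9)) = 16 - 2*(-2 - 42*(-35/9)) = 16 - 2*(-2 + 490/3) = 16 - 2*484/3 = 16 - 968/3 = -920/3 ≈ -306.67)
g - N = -12720 - 1*(-920/3) = -12720 + 920/3 = -37240/3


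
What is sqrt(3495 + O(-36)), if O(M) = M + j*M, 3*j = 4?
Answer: 3*sqrt(379) ≈ 58.404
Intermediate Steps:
j = 4/3 (j = (1/3)*4 = 4/3 ≈ 1.3333)
O(M) = 7*M/3 (O(M) = M + 4*M/3 = 7*M/3)
sqrt(3495 + O(-36)) = sqrt(3495 + (7/3)*(-36)) = sqrt(3495 - 84) = sqrt(3411) = 3*sqrt(379)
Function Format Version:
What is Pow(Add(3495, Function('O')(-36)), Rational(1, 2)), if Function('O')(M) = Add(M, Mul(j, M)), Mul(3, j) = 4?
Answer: Mul(3, Pow(379, Rational(1, 2))) ≈ 58.404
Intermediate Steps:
j = Rational(4, 3) (j = Mul(Rational(1, 3), 4) = Rational(4, 3) ≈ 1.3333)
Function('O')(M) = Mul(Rational(7, 3), M) (Function('O')(M) = Add(M, Mul(Rational(4, 3), M)) = Mul(Rational(7, 3), M))
Pow(Add(3495, Function('O')(-36)), Rational(1, 2)) = Pow(Add(3495, Mul(Rational(7, 3), -36)), Rational(1, 2)) = Pow(Add(3495, -84), Rational(1, 2)) = Pow(3411, Rational(1, 2)) = Mul(3, Pow(379, Rational(1, 2)))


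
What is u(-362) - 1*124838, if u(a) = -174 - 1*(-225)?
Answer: -124787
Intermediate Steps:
u(a) = 51 (u(a) = -174 + 225 = 51)
u(-362) - 1*124838 = 51 - 1*124838 = 51 - 124838 = -124787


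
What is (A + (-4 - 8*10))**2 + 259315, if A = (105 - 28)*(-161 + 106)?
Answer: 18913076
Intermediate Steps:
A = -4235 (A = 77*(-55) = -4235)
(A + (-4 - 8*10))**2 + 259315 = (-4235 + (-4 - 8*10))**2 + 259315 = (-4235 + (-4 - 80))**2 + 259315 = (-4235 - 84)**2 + 259315 = (-4319)**2 + 259315 = 18653761 + 259315 = 18913076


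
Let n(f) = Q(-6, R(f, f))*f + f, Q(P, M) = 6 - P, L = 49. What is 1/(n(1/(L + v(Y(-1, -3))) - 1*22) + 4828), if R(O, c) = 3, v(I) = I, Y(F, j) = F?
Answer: 48/218029 ≈ 0.00022015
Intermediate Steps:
n(f) = 13*f (n(f) = (6 - 1*(-6))*f + f = (6 + 6)*f + f = 12*f + f = 13*f)
1/(n(1/(L + v(Y(-1, -3))) - 1*22) + 4828) = 1/(13*(1/(49 - 1) - 1*22) + 4828) = 1/(13*(1/48 - 22) + 4828) = 1/(13*(-1055/48) + 4828) = 1/(-13715/48 + 4828) = 1/(218029/48) = 48/218029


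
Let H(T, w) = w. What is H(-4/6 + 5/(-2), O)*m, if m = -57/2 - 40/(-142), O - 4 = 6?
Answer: -20035/71 ≈ -282.18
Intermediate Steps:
O = 10 (O = 4 + 6 = 10)
m = -4007/142 (m = -57*1/2 - 40*(-1/142) = -57/2 + 20/71 = -4007/142 ≈ -28.218)
H(-4/6 + 5/(-2), O)*m = 10*(-4007/142) = -20035/71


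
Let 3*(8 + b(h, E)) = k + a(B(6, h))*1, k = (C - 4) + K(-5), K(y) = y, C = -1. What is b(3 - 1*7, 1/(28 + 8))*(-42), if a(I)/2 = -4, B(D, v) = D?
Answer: 588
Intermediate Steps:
a(I) = -8 (a(I) = 2*(-4) = -8)
k = -10 (k = (-1 - 4) - 5 = -5 - 5 = -10)
b(h, E) = -14 (b(h, E) = -8 + (-10 - 8*1)/3 = -8 + (-10 - 8)/3 = -8 + (1/3)*(-18) = -8 - 6 = -14)
b(3 - 1*7, 1/(28 + 8))*(-42) = -14*(-42) = 588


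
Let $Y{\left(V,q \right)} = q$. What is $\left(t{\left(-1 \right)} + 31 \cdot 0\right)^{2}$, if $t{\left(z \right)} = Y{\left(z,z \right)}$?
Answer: $1$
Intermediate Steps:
$t{\left(z \right)} = z$
$\left(t{\left(-1 \right)} + 31 \cdot 0\right)^{2} = \left(-1 + 31 \cdot 0\right)^{2} = \left(-1 + 0\right)^{2} = \left(-1\right)^{2} = 1$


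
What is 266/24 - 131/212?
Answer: 1664/159 ≈ 10.465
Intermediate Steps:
266/24 - 131/212 = 266*(1/24) - 131*1/212 = 133/12 - 131/212 = 1664/159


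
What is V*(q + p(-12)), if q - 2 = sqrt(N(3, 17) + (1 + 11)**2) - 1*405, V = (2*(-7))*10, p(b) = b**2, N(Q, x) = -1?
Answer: 36260 - 140*sqrt(143) ≈ 34586.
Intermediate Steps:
V = -140 (V = -14*10 = -140)
q = -403 + sqrt(143) (q = 2 + (sqrt(-1 + (1 + 11)**2) - 1*405) = 2 + (sqrt(-1 + 12**2) - 405) = 2 + (sqrt(-1 + 144) - 405) = 2 + (sqrt(143) - 405) = 2 + (-405 + sqrt(143)) = -403 + sqrt(143) ≈ -391.04)
V*(q + p(-12)) = -140*((-403 + sqrt(143)) + (-12)**2) = -140*((-403 + sqrt(143)) + 144) = -140*(-259 + sqrt(143)) = 36260 - 140*sqrt(143)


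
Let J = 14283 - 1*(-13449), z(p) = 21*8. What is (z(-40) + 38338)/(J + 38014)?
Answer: 19253/32873 ≈ 0.58568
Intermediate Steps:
z(p) = 168
J = 27732 (J = 14283 + 13449 = 27732)
(z(-40) + 38338)/(J + 38014) = (168 + 38338)/(27732 + 38014) = 38506/65746 = 38506*(1/65746) = 19253/32873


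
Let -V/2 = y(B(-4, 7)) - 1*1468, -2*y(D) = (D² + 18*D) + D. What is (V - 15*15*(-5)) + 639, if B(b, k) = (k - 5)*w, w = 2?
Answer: 4792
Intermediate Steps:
B(b, k) = -10 + 2*k (B(b, k) = (k - 5)*2 = (-5 + k)*2 = -10 + 2*k)
y(D) = -19*D/2 - D²/2 (y(D) = -((D² + 18*D) + D)/2 = -(D² + 19*D)/2 = -19*D/2 - D²/2)
V = 3028 (V = -2*(-(-10 + 2*7)*(19 + (-10 + 2*7))/2 - 1*1468) = -2*(-(-10 + 14)*(19 + (-10 + 14))/2 - 1468) = -2*(-½*4*(19 + 4) - 1468) = -2*(-½*4*23 - 1468) = -2*(-46 - 1468) = -2*(-1514) = 3028)
(V - 15*15*(-5)) + 639 = (3028 - 15*15*(-5)) + 639 = (3028 - 225*(-5)) + 639 = (3028 + 1125) + 639 = 4153 + 639 = 4792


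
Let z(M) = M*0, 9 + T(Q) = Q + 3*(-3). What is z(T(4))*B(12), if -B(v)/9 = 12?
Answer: 0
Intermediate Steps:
B(v) = -108 (B(v) = -9*12 = -108)
T(Q) = -18 + Q (T(Q) = -9 + (Q + 3*(-3)) = -9 + (Q - 9) = -9 + (-9 + Q) = -18 + Q)
z(M) = 0
z(T(4))*B(12) = 0*(-108) = 0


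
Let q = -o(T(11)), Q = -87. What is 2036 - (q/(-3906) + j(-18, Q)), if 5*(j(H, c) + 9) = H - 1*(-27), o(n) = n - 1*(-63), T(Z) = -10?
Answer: 39903431/19530 ≈ 2043.2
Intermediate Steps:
o(n) = 63 + n (o(n) = n + 63 = 63 + n)
j(H, c) = -18/5 + H/5 (j(H, c) = -9 + (H - 1*(-27))/5 = -9 + (H + 27)/5 = -9 + (27 + H)/5 = -9 + (27/5 + H/5) = -18/5 + H/5)
q = -53 (q = -(63 - 10) = -1*53 = -53)
2036 - (q/(-3906) + j(-18, Q)) = 2036 - (-53/(-3906) + (-18/5 + (1/5)*(-18))) = 2036 - (-53*(-1/3906) + (-18/5 - 18/5)) = 2036 - (53/3906 - 36/5) = 2036 - 1*(-140351/19530) = 2036 + 140351/19530 = 39903431/19530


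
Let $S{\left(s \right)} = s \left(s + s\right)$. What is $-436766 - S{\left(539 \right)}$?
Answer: $-1017808$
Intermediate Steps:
$S{\left(s \right)} = 2 s^{2}$ ($S{\left(s \right)} = s 2 s = 2 s^{2}$)
$-436766 - S{\left(539 \right)} = -436766 - 2 \cdot 539^{2} = -436766 - 2 \cdot 290521 = -436766 - 581042 = -1017808$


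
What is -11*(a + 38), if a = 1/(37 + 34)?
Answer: -29689/71 ≈ -418.15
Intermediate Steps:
a = 1/71 ≈ 0.014085
-11*(a + 38) = -11*(1/71 + 38) = -11*2699/71 = -29689/71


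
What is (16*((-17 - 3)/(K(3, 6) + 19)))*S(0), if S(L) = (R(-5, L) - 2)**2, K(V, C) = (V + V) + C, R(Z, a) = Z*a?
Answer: -1280/31 ≈ -41.290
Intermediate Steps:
K(V, C) = C + 2*V (K(V, C) = 2*V + C = C + 2*V)
S(L) = (-2 - 5*L)**2 (S(L) = (-5*L - 2)**2 = (-2 - 5*L)**2)
(16*((-17 - 3)/(K(3, 6) + 19)))*S(0) = (16*((-17 - 3)/((6 + 2*3) + 19)))*(2 + 5*0)**2 = (16*(-20/((6 + 6) + 19)))*(2 + 0)**2 = (16*(-20/(12 + 19)))*2**2 = (16*(-20/31))*4 = -320/31*4 = -1280/31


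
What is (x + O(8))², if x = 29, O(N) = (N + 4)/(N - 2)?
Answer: 961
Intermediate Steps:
O(N) = (4 + N)/(-2 + N)
(x + O(8))² = (29 + (4 + 8)/(-2 + 8))² = (29 + 12/6)² = (29 + (⅙)*12)² = (29 + 2)² = 31² = 961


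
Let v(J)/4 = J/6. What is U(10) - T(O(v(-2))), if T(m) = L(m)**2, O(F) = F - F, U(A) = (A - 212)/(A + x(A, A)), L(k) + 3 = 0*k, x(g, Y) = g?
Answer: -191/10 ≈ -19.100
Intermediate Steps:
L(k) = -3 (L(k) = -3 + 0*k = -3 + 0 = -3)
U(A) = (-212 + A)/(2*A) (U(A) = (A - 212)/(A + A) = (-212 + A)/((2*A)) = (-212 + A)*(1/(2*A)) = (-212 + A)/(2*A))
v(J) = 2*J/3 (v(J) = 4*(J/6) = 2*J/3)
O(F) = 0
T(m) = 9 (T(m) = (-3)**2 = 9)
U(10) - T(O(v(-2))) = (1/2)*(-212 + 10)/10 - 1*9 = (1/2)*(1/10)*(-202) - 9 = -101/10 - 9 = -191/10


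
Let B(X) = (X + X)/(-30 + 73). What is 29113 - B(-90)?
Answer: 1252039/43 ≈ 29117.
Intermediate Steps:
B(X) = 2*X/43 (B(X) = (2*X)/43 = (2*X)*(1/43) = 2*X/43)
29113 - B(-90) = 29113 - 2*(-90)/43 = 29113 - 1*(-180/43) = 29113 + 180/43 = 1252039/43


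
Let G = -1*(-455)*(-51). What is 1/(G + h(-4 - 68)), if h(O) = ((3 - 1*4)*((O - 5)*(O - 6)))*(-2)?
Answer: -1/11193 ≈ -8.9342e-5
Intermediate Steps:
G = -23205 (G = 455*(-51) = -23205)
h(O) = 2*(-6 + O)*(-5 + O) (h(O) = ((3 - 4)*((-5 + O)*(-6 + O)))*(-2) = -(-6 + O)*(-5 + O)*(-2) = 2*(-6 + O)*(-5 + O))
1/(G + h(-4 - 68)) = 1/(-23205 + (60 - 22*(-4 - 68) + 2*(-4 - 68)**2)) = 1/(-23205 + (60 - 22*(-72) + 2*(-72)**2)) = 1/(-23205 + (60 + 1584 + 2*5184)) = 1/(-23205 + (60 + 1584 + 10368)) = 1/(-23205 + 12012) = 1/(-11193) = -1/11193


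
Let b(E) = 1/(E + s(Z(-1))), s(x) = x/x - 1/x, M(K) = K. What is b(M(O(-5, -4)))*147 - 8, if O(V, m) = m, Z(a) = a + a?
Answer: -334/5 ≈ -66.800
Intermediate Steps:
Z(a) = 2*a
s(x) = 1 - 1/x
b(E) = 1/(3/2 + E) (b(E) = 1/(E + (-1 + 2*(-1))/((2*(-1)))) = 1/(E + (-1 - 2)/(-2)) = 1/(E - ½*(-3)) = 1/(E + 3/2) = 1/(3/2 + E))
b(M(O(-5, -4)))*147 - 8 = (2/(3 + 2*(-4)))*147 - 8 = (2/(3 - 8))*147 - 8 = (2/(-5))*147 - 8 = (2*(-⅕))*147 - 8 = -⅖*147 - 8 = -294/5 - 8 = -334/5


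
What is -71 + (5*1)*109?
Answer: 474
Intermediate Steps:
-71 + (5*1)*109 = -71 + 5*109 = -71 + 545 = 474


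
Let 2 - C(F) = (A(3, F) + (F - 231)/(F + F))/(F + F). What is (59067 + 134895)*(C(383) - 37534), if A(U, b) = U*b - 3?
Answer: -1067906484190290/146689 ≈ -7.2801e+9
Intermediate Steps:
A(U, b) = -3 + U*b
C(F) = 2 - (-3 + 3*F + (-231 + F)/(2*F))/(2*F) (C(F) = 2 - ((-3 + 3*F) + (F - 231)/(F + F))/(F + F) = 2 - ((-3 + 3*F) + (-231 + F)/((2*F)))/(2*F) = 2 - ((-3 + 3*F) + (-231 + F)*(1/(2*F)))*1/(2*F) = 2 - ((-3 + 3*F) + (-231 + F)/(2*F))*1/(2*F) = 2 - (-3 + 3*F + (-231 + F)/(2*F))*1/(2*F) = 2 - (-3 + 3*F + (-231 + F)/(2*F))/(2*F))
(59067 + 134895)*(C(383) - 37534) = (59067 + 134895)*((1/4)*(231 + 2*383**2 + 5*383)/383**2 - 37534) = 193962*((1/4)*(1/146689)*(231 + 2*146689 + 1915) - 37534) = 193962*((1/4)*(1/146689)*(231 + 293378 + 1915) - 37534) = 193962*((1/4)*(1/146689)*295524 - 37534) = 193962*(73881/146689 - 37534) = 193962*(-5505751045/146689) = -1067906484190290/146689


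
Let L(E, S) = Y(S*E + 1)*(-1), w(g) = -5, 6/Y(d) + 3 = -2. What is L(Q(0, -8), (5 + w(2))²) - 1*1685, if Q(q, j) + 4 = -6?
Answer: -8419/5 ≈ -1683.8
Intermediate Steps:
Y(d) = -6/5 (Y(d) = 6/(-3 - 2) = 6/(-5) = 6*(-⅕) = -6/5)
Q(q, j) = -10 (Q(q, j) = -4 - 6 = -10)
L(E, S) = 6/5 (L(E, S) = -6/5*(-1) = 6/5)
L(Q(0, -8), (5 + w(2))²) - 1*1685 = 6/5 - 1*1685 = 6/5 - 1685 = -8419/5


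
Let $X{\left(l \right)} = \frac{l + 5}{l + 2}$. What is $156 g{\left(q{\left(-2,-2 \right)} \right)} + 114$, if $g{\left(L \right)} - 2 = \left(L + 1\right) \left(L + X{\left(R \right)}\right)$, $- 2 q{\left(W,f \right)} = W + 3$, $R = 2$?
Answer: $\frac{1047}{2} \approx 523.5$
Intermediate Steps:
$X{\left(l \right)} = \frac{5 + l}{2 + l}$
$q{\left(W,f \right)} = - \frac{3}{2} - \frac{W}{2}$ ($q{\left(W,f \right)} = - \frac{W + 3}{2} = - \frac{3 + W}{2} = - \frac{3}{2} - \frac{W}{2}$)
$g{\left(L \right)} = 2 + \left(1 + L\right) \left(\frac{7}{4} + L\right)$ ($g{\left(L \right)} = 2 + \left(L + 1\right) \left(L + \frac{5 + 2}{2 + 2}\right) = 2 + \left(1 + L\right) \left(L + \frac{1}{4} \cdot 7\right) = 2 + \left(1 + L\right) \left(L + \frac{7}{4}\right) = 2 + \left(1 + L\right) \left(\frac{7}{4} + L\right)$)
$156 g{\left(q{\left(-2,-2 \right)} \right)} + 114 = 156 \left(\frac{15}{4} + \left(- \frac{3}{2} - -1\right)^{2} + \frac{11 \left(- \frac{3}{2} - -1\right)}{4}\right) + 114 = 156 \left(\frac{15}{4} + \left(- \frac{3}{2} + 1\right)^{2} + \frac{11 \left(- \frac{3}{2} + 1\right)}{4}\right) + 114 = 156 \left(\frac{15}{4} + \left(- \frac{1}{2}\right)^{2} + \frac{11}{4} \left(- \frac{1}{2}\right)\right) + 114 = 156 \left(\frac{15}{4} + \frac{1}{4} - \frac{11}{8}\right) + 114 = 156 \cdot \frac{21}{8} + 114 = \frac{819}{2} + 114 = \frac{1047}{2}$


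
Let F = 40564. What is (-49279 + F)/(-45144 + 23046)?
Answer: 2905/7366 ≈ 0.39438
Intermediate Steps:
(-49279 + F)/(-45144 + 23046) = (-49279 + 40564)/(-45144 + 23046) = -8715/(-22098) = -8715*(-1/22098) = 2905/7366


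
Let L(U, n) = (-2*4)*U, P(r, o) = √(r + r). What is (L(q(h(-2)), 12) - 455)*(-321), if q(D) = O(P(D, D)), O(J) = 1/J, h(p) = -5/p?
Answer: 146055 + 2568*√5/5 ≈ 1.4720e+5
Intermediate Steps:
P(r, o) = √2*√r (P(r, o) = √(2*r) = √2*√r)
O(J) = 1/J
q(D) = √2/(2*√D) (q(D) = 1/(√2*√D) = √2/(2*√D))
L(U, n) = -8*U
(L(q(h(-2)), 12) - 455)*(-321) = (-4*√2/√(-5/(-2)) - 455)*(-321) = (-4*√2/√(-5*(-½)) - 455)*(-321) = (-4*√2/√(5/2) - 455)*(-321) = (-4*√2*√10/5 - 455)*(-321) = (-8*√5/5 - 455)*(-321) = (-455 - 8*√5/5)*(-321) = 146055 + 2568*√5/5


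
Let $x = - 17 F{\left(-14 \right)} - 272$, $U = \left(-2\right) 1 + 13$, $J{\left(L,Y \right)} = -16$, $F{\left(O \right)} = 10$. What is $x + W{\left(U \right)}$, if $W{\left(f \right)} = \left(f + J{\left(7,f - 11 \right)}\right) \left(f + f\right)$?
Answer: $-552$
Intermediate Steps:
$U = 11$ ($U = -2 + 13 = 11$)
$W{\left(f \right)} = 2 f \left(-16 + f\right)$ ($W{\left(f \right)} = \left(f - 16\right) \left(f + f\right) = \left(-16 + f\right) 2 f = 2 f \left(-16 + f\right)$)
$x = -442$ ($x = \left(-17\right) 10 - 272 = -170 - 272 = -442$)
$x + W{\left(U \right)} = -442 + 2 \cdot 11 \left(-16 + 11\right) = -442 + 2 \cdot 11 \left(-5\right) = -442 - 110 = -552$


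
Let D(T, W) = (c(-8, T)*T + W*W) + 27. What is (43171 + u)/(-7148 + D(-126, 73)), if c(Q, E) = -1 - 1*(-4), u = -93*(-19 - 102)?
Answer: -27212/1085 ≈ -25.080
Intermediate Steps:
u = 11253 (u = -93*(-121) = 11253)
c(Q, E) = 3 (c(Q, E) = -1 + 4 = 3)
D(T, W) = 27 + W**2 + 3*T (D(T, W) = (3*T + W*W) + 27 = (3*T + W**2) + 27 = (W**2 + 3*T) + 27 = 27 + W**2 + 3*T)
(43171 + u)/(-7148 + D(-126, 73)) = (43171 + 11253)/(-7148 + (27 + 73**2 + 3*(-126))) = 54424/(-7148 + (27 + 5329 - 378)) = 54424/(-7148 + 4978) = 54424/(-2170) = 54424*(-1/2170) = -27212/1085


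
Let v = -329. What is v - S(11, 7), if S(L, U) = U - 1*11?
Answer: -325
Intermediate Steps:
S(L, U) = -11 + U (S(L, U) = U - 11 = -11 + U)
v - S(11, 7) = -329 - (-11 + 7) = -329 - 1*(-4) = -329 + 4 = -325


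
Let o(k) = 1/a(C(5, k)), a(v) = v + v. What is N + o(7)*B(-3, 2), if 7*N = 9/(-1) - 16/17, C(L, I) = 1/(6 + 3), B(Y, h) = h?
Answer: 902/119 ≈ 7.5798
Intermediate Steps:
C(L, I) = ⅑ (C(L, I) = 1/9 = ⅑)
a(v) = 2*v
o(k) = 9/2 (o(k) = 1/(2*(⅑)) = 1/(2/9) = 9/2)
N = -169/119 (N = (9/(-1) - 16/17)/7 = (9*(-1) - 16*1/17)/7 = (-9 - 16/17)/7 = (⅐)*(-169/17) = -169/119 ≈ -1.4202)
N + o(7)*B(-3, 2) = -169/119 + (9/2)*2 = -169/119 + 9 = 902/119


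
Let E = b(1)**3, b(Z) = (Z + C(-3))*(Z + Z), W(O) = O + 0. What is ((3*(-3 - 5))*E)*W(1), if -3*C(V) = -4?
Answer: -21952/9 ≈ -2439.1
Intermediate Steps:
C(V) = 4/3 (C(V) = -1/3*(-4) = 4/3)
W(O) = O
b(Z) = 2*Z*(4/3 + Z) (b(Z) = (Z + 4/3)*(Z + Z) = (4/3 + Z)*(2*Z) = 2*Z*(4/3 + Z))
E = 2744/27 (E = ((2/3)*1*(4 + 3*1))**3 = ((2/3)*1*(4 + 3))**3 = ((2/3)*1*7)**3 = (14/3)**3 = 2744/27 ≈ 101.63)
((3*(-3 - 5))*E)*W(1) = ((3*(-3 - 5))*(2744/27))*1 = ((3*(-8))*(2744/27))*1 = -24*2744/27*1 = -21952/9*1 = -21952/9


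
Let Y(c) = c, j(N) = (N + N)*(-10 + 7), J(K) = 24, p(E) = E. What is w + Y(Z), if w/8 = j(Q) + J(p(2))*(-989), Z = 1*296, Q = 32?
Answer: -191128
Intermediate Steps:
j(N) = -6*N (j(N) = (2*N)*(-3) = -6*N)
Z = 296
w = -191424 (w = 8*(-6*32 + 24*(-989)) = 8*(-192 - 23736) = 8*(-23928) = -191424)
w + Y(Z) = -191424 + 296 = -191128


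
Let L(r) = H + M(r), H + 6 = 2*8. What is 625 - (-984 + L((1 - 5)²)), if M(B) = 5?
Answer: 1594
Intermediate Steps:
H = 10 (H = -6 + 2*8 = -6 + 16 = 10)
L(r) = 15 (L(r) = 10 + 5 = 15)
625 - (-984 + L((1 - 5)²)) = 625 - (-984 + 15) = 625 - 1*(-969) = 625 + 969 = 1594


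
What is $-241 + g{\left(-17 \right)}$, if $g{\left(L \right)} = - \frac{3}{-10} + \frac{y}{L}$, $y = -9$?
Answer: $- \frac{40829}{170} \approx -240.17$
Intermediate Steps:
$g{\left(L \right)} = \frac{3}{10} - \frac{9}{L}$ ($g{\left(L \right)} = - \frac{3}{-10} - \frac{9}{L} = \left(-3\right) \left(- \frac{1}{10}\right) - \frac{9}{L} = \frac{3}{10} - \frac{9}{L}$)
$-241 + g{\left(-17 \right)} = -241 - \left(- \frac{3}{10} + \frac{9}{-17}\right) = -241 + \left(\frac{3}{10} - - \frac{9}{17}\right) = -241 + \left(\frac{3}{10} + \frac{9}{17}\right) = -241 + \frac{141}{170} = - \frac{40829}{170}$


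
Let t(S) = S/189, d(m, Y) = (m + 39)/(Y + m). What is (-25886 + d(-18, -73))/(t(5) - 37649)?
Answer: 63602469/92503528 ≈ 0.68757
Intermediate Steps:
d(m, Y) = (39 + m)/(Y + m)
t(S) = S/189 (t(S) = S*(1/189) = S/189)
(-25886 + d(-18, -73))/(t(5) - 37649) = (-25886 + (39 - 18)/(-73 - 18))/((1/189)*5 - 37649) = (-25886 + 21/(-91))/(5/189 - 37649) = (-25886 - 1/91*21)/(-7115656/189) = (-25886 - 3/13)*(-189/7115656) = -336521/13*(-189/7115656) = 63602469/92503528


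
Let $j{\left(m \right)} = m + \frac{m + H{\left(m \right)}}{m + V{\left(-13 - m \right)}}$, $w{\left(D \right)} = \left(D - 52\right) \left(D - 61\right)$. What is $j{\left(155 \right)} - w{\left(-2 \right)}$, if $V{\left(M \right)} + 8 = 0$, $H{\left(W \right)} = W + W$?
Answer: $- \frac{158948}{49} \approx -3243.8$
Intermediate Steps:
$H{\left(W \right)} = 2 W$
$V{\left(M \right)} = -8$ ($V{\left(M \right)} = -8 + 0 = -8$)
$w{\left(D \right)} = \left(-61 + D\right) \left(-52 + D\right)$ ($w{\left(D \right)} = \left(-52 + D\right) \left(-61 + D\right) = \left(-61 + D\right) \left(-52 + D\right)$)
$j{\left(m \right)} = m + \frac{3 m}{-8 + m}$ ($j{\left(m \right)} = m + \frac{m + 2 m}{m - 8} = m + \frac{3 m}{-8 + m}$)
$j{\left(155 \right)} - w{\left(-2 \right)} = \frac{155 \left(-5 + 155\right)}{-8 + 155} - \left(3172 + \left(-2\right)^{2} - -226\right) = 155 \cdot \frac{1}{147} \cdot 150 - \left(3172 + 4 + 226\right) = 155 \cdot \frac{1}{147} \cdot 150 - 3402 = \frac{7750}{49} - 3402 = - \frac{158948}{49}$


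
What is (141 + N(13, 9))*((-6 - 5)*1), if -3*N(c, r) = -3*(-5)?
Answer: -1496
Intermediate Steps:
N(c, r) = -5 (N(c, r) = -(-1)*(-5) = -⅓*15 = -5)
(141 + N(13, 9))*((-6 - 5)*1) = (141 - 5)*((-6 - 5)*1) = 136*(-11*1) = 136*(-11) = -1496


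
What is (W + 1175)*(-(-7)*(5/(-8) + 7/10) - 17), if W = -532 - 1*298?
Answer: -45471/8 ≈ -5683.9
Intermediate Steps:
W = -830 (W = -532 - 298 = -830)
(W + 1175)*(-(-7)*(5/(-8) + 7/10) - 17) = (-830 + 1175)*(-(-7)*(5/(-8) + 7/10) - 17) = 345*(-(-7)*(5*(-1/8) + 7*(1/10)) - 17) = 345*(-(-7)*(-5/8 + 7/10) - 17) = 345*(-(-7)*3/40 - 17) = 345*(-7*(-3/40) - 17) = 345*(21/40 - 17) = 345*(-659/40) = -45471/8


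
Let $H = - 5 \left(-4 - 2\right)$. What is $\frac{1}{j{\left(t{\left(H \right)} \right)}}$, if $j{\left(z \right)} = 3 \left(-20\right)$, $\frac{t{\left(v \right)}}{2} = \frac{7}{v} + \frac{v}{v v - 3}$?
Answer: $- \frac{1}{60} \approx -0.016667$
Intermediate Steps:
$H = 30$ ($H = \left(-5\right) \left(-6\right) = 30$)
$t{\left(v \right)} = \frac{14}{v} + \frac{2 v}{-3 + v^{2}}$ ($t{\left(v \right)} = 2 \left(\frac{7}{v} + \frac{v}{v v - 3}\right) = 2 \left(\frac{7}{v} + \frac{v}{v^{2} - 3}\right) = 2 \left(\frac{7}{v} + \frac{v}{-3 + v^{2}}\right) = \frac{14}{v} + \frac{2 v}{-3 + v^{2}}$)
$j{\left(z \right)} = -60$
$\frac{1}{j{\left(t{\left(H \right)} \right)}} = \frac{1}{-60} = - \frac{1}{60}$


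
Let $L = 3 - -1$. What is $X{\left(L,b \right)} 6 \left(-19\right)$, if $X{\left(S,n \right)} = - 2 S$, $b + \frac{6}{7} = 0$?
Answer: $912$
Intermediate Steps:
$b = - \frac{6}{7}$ ($b = - \frac{6}{7} + 0 = - \frac{6}{7} \approx -0.85714$)
$L = 4$ ($L = 3 + 1 = 4$)
$X{\left(L,b \right)} 6 \left(-19\right) = \left(-2\right) 4 \cdot 6 \left(-19\right) = \left(-8\right) \left(-114\right) = 912$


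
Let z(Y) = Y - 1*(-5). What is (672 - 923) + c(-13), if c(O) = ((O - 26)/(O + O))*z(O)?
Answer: -263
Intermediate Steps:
z(Y) = 5 + Y (z(Y) = Y + 5 = 5 + Y)
c(O) = (-26 + O)*(5 + O)/(2*O) (c(O) = ((O - 26)/(O + O))*(5 + O) = ((-26 + O)/((2*O)))*(5 + O) = ((-26 + O)*(1/(2*O)))*(5 + O) = ((-26 + O)/(2*O))*(5 + O) = (-26 + O)*(5 + O)/(2*O))
(672 - 923) + c(-13) = (672 - 923) + (½)*(-26 - 13)*(5 - 13)/(-13) = -251 + (½)*(-1/13)*(-39)*(-8) = -251 - 12 = -263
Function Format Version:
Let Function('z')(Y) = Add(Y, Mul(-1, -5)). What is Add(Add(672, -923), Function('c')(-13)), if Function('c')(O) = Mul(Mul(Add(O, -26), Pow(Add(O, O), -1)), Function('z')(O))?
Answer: -263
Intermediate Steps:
Function('z')(Y) = Add(5, Y) (Function('z')(Y) = Add(Y, 5) = Add(5, Y))
Function('c')(O) = Mul(Rational(1, 2), Pow(O, -1), Add(-26, O), Add(5, O)) (Function('c')(O) = Mul(Mul(Add(O, -26), Pow(Add(O, O), -1)), Add(5, O)) = Mul(Mul(Add(-26, O), Pow(Mul(2, O), -1)), Add(5, O)) = Mul(Mul(Add(-26, O), Mul(Rational(1, 2), Pow(O, -1))), Add(5, O)) = Mul(Mul(Rational(1, 2), Pow(O, -1), Add(-26, O)), Add(5, O)) = Mul(Rational(1, 2), Pow(O, -1), Add(-26, O), Add(5, O)))
Add(Add(672, -923), Function('c')(-13)) = Add(Add(672, -923), Mul(Rational(1, 2), Pow(-13, -1), Add(-26, -13), Add(5, -13))) = Add(-251, Mul(Rational(1, 2), Rational(-1, 13), -39, -8)) = Add(-251, -12) = -263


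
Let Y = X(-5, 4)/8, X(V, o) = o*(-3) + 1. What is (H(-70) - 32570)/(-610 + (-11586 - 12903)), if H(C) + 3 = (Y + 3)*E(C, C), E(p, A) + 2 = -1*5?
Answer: 260675/200792 ≈ 1.2982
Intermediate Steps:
E(p, A) = -7 (E(p, A) = -2 - 1*5 = -2 - 5 = -7)
X(V, o) = 1 - 3*o (X(V, o) = -3*o + 1 = 1 - 3*o)
Y = -11/8 (Y = (1 - 3*4)/8 = (1 - 12)*(⅛) = -11*⅛ = -11/8 ≈ -1.3750)
H(C) = -115/8 (H(C) = -3 + (-11/8 + 3)*(-7) = -3 + (13/8)*(-7) = -3 - 91/8 = -115/8)
(H(-70) - 32570)/(-610 + (-11586 - 12903)) = (-115/8 - 32570)/(-610 + (-11586 - 12903)) = -260675/(8*(-610 - 24489)) = -260675/8/(-25099) = -260675/8*(-1/25099) = 260675/200792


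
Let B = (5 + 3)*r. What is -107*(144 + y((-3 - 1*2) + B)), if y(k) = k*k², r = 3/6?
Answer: -15301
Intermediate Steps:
r = ½ (r = 3*(⅙) = ½ ≈ 0.50000)
B = 4 (B = (5 + 3)*(½) = 8*(½) = 4)
y(k) = k³
-107*(144 + y((-3 - 1*2) + B)) = -107*(144 + ((-3 - 1*2) + 4)³) = -107*(144 + ((-3 - 2) + 4)³) = -107*(144 + (-5 + 4)³) = -107*(144 + (-1)³) = -107*(144 - 1) = -107*143 = -15301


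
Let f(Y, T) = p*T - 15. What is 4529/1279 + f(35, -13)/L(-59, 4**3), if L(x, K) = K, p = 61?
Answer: -92947/10232 ≈ -9.0840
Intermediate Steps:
f(Y, T) = -15 + 61*T (f(Y, T) = 61*T - 15 = -15 + 61*T)
4529/1279 + f(35, -13)/L(-59, 4**3) = 4529/1279 + (-15 + 61*(-13))/(4**3) = 4529*(1/1279) + (-15 - 793)/64 = 4529/1279 - 808*1/64 = 4529/1279 - 101/8 = -92947/10232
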